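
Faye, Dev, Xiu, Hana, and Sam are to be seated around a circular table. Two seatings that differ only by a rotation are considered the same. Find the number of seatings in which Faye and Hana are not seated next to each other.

Without the restriction there are (4)! = 24 seatings.
Those with Faye next to Hana: fuse the pair into one unit and seat 4 units around a circle — 2·(3)! = 12.
Subtracting, 24 − 12 = 12.

12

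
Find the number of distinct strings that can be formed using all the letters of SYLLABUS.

10080

SYLLABUS has 8 letters with L appearing twice and S appearing twice.
Dividing 8! = 40320 by 2!·2! = 4 for the repeated letters gives 10080.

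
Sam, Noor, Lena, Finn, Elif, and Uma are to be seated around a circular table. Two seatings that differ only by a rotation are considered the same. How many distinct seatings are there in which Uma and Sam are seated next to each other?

48

Glue Uma and Sam into a block (2 internal orders). Seating 5 units around a circle gives (4)! arrangements.
So 2 × (4)! = 2 × 24 = 48.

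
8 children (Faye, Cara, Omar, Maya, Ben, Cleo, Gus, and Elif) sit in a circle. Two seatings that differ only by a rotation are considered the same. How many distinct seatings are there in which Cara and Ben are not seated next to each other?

3600

Without the restriction there are (7)! = 5040 seatings.
Seatings with Cara beside Ben: treat them as a block with 2 internal orders, giving 2 × (6)! = 1440.
Subtracting, 5040 − 1440 = 3600.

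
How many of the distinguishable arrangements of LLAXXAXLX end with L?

420

With the last slot taken by L, it remains to arrange the other 8 letters (LAXXAXLX).
Those 8 letters have A appearing twice, L appearing twice, and X appearing 4 times, giving (8)!/(4!·2!·2!) = 420.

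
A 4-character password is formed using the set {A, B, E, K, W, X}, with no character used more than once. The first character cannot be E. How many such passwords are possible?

The first character has 6−1 = 5 choices (anything except E).
The remaining 3 characters are filled from the other 5 symbols without repetition: 5 × 4 × 3 = 60.
Total: 5 × 60 = 300.

300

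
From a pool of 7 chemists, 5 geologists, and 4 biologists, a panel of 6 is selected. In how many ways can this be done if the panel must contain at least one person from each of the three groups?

With no constraint there are C(16,6) = 8008 possible selections.
Selections missing a whole group: no chemists → C(9,6) = 84; no geologists → C(11,6) = 462; no biologists → C(12,6) = 924.
Add back selections omitting two groups (i.e. drawn from a single group): C(7,6) + C(5,6) + C(4,6) = 7.
By inclusion–exclusion: 8008 − 1470 + 7 = 6545.

6545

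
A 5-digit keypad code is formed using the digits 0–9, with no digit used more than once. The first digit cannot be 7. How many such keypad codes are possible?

27216

The first digit has 10−1 = 9 choices (anything except 7).
The remaining 4 digits are filled from the other 9 symbols without repetition: 9 × 8 × 7 × 6 = 3024.
Total: 9 × 3024 = 27216.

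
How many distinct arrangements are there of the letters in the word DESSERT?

The 7 letters of DESSERT have repeats: E appearing twice and S appearing twice.
The number of distinct arrangements is 7!/(2!·2!) = 5040/4 = 1260.

1260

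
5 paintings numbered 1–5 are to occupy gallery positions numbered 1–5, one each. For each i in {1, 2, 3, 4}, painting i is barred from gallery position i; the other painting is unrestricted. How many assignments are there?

Let Aᵢ (for 1 ≤ i ≤ 4) be the placements that put painting i in its forbidden gallery position. Any j of these fix j positions, leaving (5−j)! ways to fill the rest, and there are C(4,j) ways to pick which j.
By inclusion–exclusion, the number of valid placements is Σ_{j=0}^{4} (−1)^j C(4,j)·(5−j)!.
Computing: 120 − 96 + 36 − 8 + 1 = 53.

53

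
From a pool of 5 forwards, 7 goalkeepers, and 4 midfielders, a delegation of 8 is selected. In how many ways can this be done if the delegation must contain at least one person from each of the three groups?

Unrestricted: C(16,8) = 12870 ways to pick any 8 of the 16.
Subtract selections that omit an entire group: no forwards → C(11,8) = 165; no goalkeepers → C(9,8) = 9; no midfielders → C(12,8) = 495.
Add back selections omitting two groups (i.e. drawn from a single group): C(5,8) + C(7,8) + C(4,8) = 0.
By inclusion–exclusion: 12870 − 669 + 0 = 12201.

12201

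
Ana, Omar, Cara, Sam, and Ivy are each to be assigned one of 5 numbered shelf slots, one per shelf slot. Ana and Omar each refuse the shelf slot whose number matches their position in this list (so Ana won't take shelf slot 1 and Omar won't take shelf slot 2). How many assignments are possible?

Let Aᵢ (for i ∈ {1, 2}) be the placements that put person i in their forbidden shelf slot. Any j of these fix j positions, leaving (5−j)! ways to fill the rest, and there are C(2,j) ways to pick which j.
By inclusion–exclusion, the number of valid placements is Σ_{j=0}^{2} (−1)^j C(2,j)·(5−j)!.
Computing: 120 − 48 + 6 = 78.

78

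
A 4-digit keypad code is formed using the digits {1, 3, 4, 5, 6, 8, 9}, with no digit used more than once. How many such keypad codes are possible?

With no repetition, fill the 4 digits in order: 7 choices, then 6, down to 4.
7 × 6 × 5 × 4 = 840.

840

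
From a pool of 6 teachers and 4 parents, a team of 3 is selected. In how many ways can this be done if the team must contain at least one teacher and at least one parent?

Unrestricted: C(10,3) = 120 ways to pick any 3 of the 10.
Selections missing a whole group: no teachers → C(4,3) = 4; no parents → C(6,3) = 20.
Both groups omitted at once is impossible, so 120 − 24 = 96.

96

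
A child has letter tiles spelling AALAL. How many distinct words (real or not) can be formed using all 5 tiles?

The 5 letters of AALAL have repeats: A appearing 3 times and L appearing twice.
The number of distinct arrangements is 5!/(3!·2!) = 120/12 = 10.

10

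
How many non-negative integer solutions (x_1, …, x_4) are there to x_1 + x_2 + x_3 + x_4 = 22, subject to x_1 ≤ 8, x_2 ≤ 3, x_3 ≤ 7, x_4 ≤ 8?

34

By stars and bars, unrestricted non-negative solutions to x_1+…+x_4 = 22 number C(22+3,3) = 2300.
Subtract solutions that violate a single cap (substitute x_i' = x_i − (cap_i+1)): x_1 ≥ 9 gives C(16,3) = 560; x_2 ≥ 4 gives C(21,3) = 1330; x_3 ≥ 8 gives C(17,3) = 680; x_4 ≥ 9 gives C(16,3) = 560. Together 3130.
Add back pairs where two caps are both exceeded: 220 + 56 + 35 + 286 + 220 + 56 = 873.
Subtract triples: 4 + 1 + 0 + 4 = 9.
By inclusion–exclusion the count is 2300 − 3130 + 873 − 9 = 34.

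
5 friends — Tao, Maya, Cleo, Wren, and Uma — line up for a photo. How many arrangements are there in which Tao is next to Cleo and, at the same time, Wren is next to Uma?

Treat {Tao,Cleo} as one block (2 orders) and {Wren,Uma} as another (2 orders).
That leaves 3 units to arrange: 2 × 2 × 3! = 4 × 6 = 24.

24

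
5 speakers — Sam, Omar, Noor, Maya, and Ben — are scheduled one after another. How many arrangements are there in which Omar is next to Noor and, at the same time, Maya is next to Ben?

Treat {Omar,Noor} as one block (2 orders) and {Maya,Ben} as another (2 orders).
That leaves 3 units to arrange: 2 × 2 × 3! = 4 × 6 = 24.

24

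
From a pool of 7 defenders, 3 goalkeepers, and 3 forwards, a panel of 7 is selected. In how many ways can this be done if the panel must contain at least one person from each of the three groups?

With no constraint there are C(13,7) = 1716 possible selections.
Selections missing a whole group: no defenders → C(6,7) = 0; no goalkeepers → C(10,7) = 120; no forwards → C(10,7) = 120.
Add back selections omitting two groups (i.e. drawn from a single group): C(7,7) + C(3,7) + C(3,7) = 1.
By inclusion–exclusion: 1716 − 240 + 1 = 1477.

1477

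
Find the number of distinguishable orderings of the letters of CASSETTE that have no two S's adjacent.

3780

There are 8!/(2!·2!·2!) = 5040 arrangements of CASSETTE in total.
Arrangements with the S's together: treat SS as one letter, giving (7)!/(2!·2!) = 1260.
Subtracting, 5040 − 1260 = 3780 arrangements keep the S's apart.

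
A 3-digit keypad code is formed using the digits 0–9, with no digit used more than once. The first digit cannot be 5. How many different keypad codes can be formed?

648

The first digit has 10−1 = 9 choices (anything except 5).
The remaining 2 digits are filled from the other 9 symbols without repetition: 9 × 8 = 72.
Total: 9 × 72 = 648.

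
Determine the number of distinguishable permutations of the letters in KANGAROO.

10080

KANGAROO has 8 letters with A appearing twice and O appearing twice.
So there are 8! / (2!·2!) = 10080 distinguishable arrangements.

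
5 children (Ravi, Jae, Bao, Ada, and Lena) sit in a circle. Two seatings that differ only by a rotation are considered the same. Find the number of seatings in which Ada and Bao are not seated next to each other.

12

Without the restriction there are (4)! = 24 seatings.
Seatings with Ada beside Bao: treat them as a block with 2 internal orders, giving 2 × (3)! = 12.
Subtracting, 24 − 12 = 12.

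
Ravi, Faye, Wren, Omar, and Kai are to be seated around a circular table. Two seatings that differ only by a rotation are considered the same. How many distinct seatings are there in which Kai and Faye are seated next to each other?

12

Treat {Kai, Faye} as one unit (2 internal orders) and seat the resulting 4 units around the table: (3)! circular arrangements.
So 2 × (3)! = 2 × 6 = 12.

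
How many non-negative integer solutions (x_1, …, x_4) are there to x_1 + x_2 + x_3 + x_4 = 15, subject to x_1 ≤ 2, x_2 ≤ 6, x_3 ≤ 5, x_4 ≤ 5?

Ignoring the caps, the number of non-negative solutions to x_1+…+x_4 = 15 is C(18,3) = 816.
Subtract solutions that violate a single cap (substitute x_i' = x_i − (cap_i+1)): x_1 ≥ 3 gives C(15,3) = 455; x_2 ≥ 7 gives C(11,3) = 165; x_3 ≥ 6 gives C(12,3) = 220; x_4 ≥ 6 gives C(12,3) = 220. Together 1060.
Add back pairs where two caps are both exceeded: 56 + 84 + 84 + 10 + 10 + 20 = 264.
Subtract triples: 0 + 0 + 1 + 0 = 1.
By inclusion–exclusion the count is 816 − 1060 + 264 − 1 = 19.

19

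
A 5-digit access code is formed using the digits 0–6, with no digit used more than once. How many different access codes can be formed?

This is a permutation of 5 out of 7: P(7,5) = 7!/2!.
That product is 7 × 6 × 5 × 4 × 3 = 2520.

2520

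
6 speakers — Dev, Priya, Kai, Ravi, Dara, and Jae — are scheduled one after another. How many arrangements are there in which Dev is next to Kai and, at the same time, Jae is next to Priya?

Treat {Dev,Kai} as one block (2 orders) and {Jae,Priya} as another (2 orders).
That leaves 4 units to arrange: 2 × 2 × 4! = 4 × 24 = 96.

96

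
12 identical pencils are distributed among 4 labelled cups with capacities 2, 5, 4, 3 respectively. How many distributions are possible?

Ignoring the caps, the number of non-negative solutions to x_1+…+x_4 = 12 is C(15,3) = 455.
Subtract solutions that violate a single cap (substitute x_i' = x_i − (cap_i+1)): x_1 ≥ 3 gives C(12,3) = 220; x_2 ≥ 6 gives C(9,3) = 84; x_3 ≥ 5 gives C(10,3) = 120; x_4 ≥ 4 gives C(11,3) = 165. Together 589.
Add back pairs where two caps are both exceeded: 20 + 35 + 56 + 4 + 10 + 20 = 145.
Subtract triples: 0 + 0 + 1 + 0 = 1.
By inclusion–exclusion the count is 455 − 589 + 145 − 1 = 10.

10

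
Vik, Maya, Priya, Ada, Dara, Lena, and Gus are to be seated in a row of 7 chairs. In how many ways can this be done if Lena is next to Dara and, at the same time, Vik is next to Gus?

Treat {Lena,Dara} as one block (2 orders) and {Vik,Gus} as another (2 orders).
That leaves 5 units to arrange: 2 × 2 × 5! = 4 × 120 = 480.

480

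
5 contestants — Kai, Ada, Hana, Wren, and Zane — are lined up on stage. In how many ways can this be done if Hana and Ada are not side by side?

There are 5! = 120 arrangements in all. If Hana and Ada are adjacent, merging them into one block gives 2·(4)! = 48 arrangements.
So 120 − 48 = 72 arrangements keep them apart.

72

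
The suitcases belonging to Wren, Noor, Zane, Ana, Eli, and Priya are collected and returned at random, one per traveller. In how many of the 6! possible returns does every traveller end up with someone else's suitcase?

Count assignments avoiding every fixed point. For any j of the 6 travellers fixed to their own suitcase, the other 6−j can be arranged in (6−j)! ways.
By inclusion–exclusion this is Σ_{j=0}^{6} (−1)^j C(6,j)·(6−j)!.
Computing: 720 − 720 + 360 − 120 + 30 − 6 + 1 = 265.

265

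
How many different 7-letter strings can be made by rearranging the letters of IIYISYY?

IIYISYY has 7 letters with I appearing 3 times and Y appearing 3 times.
So there are 7! / (3!·3!) = 140 distinguishable arrangements.

140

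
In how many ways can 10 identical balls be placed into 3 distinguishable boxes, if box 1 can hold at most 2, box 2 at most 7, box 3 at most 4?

9

Ignoring the caps, the number of non-negative solutions to x_1+…+x_3 = 10 is C(12,2) = 66.
Subtract solutions that violate a single cap (substitute x_i' = x_i − (cap_i+1)): x_1 ≥ 3 gives C(9,2) = 36; x_2 ≥ 8 gives C(4,2) = 6; x_3 ≥ 5 gives C(7,2) = 21. Together 63.
Add back pairs where two caps are both exceeded: 0 + 6 + 0 = 6.
By inclusion–exclusion the count is 66 − 63 + 6 = 9.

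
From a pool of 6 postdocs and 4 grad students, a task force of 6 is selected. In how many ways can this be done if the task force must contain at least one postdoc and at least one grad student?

209

Total 6-person selections from all 10: C(10,6) = 210.
Subtract selections that omit an entire group: no postdocs → C(4,6) = 0; no grad students → C(6,6) = 1.
Both groups omitted at once is impossible, so 210 − 1 = 209.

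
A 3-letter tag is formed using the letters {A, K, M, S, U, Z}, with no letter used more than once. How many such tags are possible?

This is a permutation of 3 out of 6: P(6,3) = 6!/3!.
That product is 6 × 5 × 4 = 120.

120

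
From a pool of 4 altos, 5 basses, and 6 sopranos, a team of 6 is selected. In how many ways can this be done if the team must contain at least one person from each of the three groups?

4250

Unrestricted: C(15,6) = 5005 ways to pick any 6 of the 15.
Selections missing a whole group: no altos → C(11,6) = 462; no basses → C(10,6) = 210; no sopranos → C(9,6) = 84.
Add back selections omitting two groups (i.e. drawn from a single group): C(4,6) + C(5,6) + C(6,6) = 1.
By inclusion–exclusion: 5005 − 756 + 1 = 4250.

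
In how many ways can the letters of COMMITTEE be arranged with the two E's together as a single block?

10080

Treat the 2 copies of E as a single block. The multiset to arrange is then {EE, C, I, M, M, O, T, T}, 8 items in all.
That gives (8)!/(2!·2!) = 10080 arrangements.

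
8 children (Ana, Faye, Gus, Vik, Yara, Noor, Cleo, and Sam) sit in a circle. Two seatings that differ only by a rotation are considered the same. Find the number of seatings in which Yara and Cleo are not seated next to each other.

3600

Without the restriction there are (7)! = 5040 seatings.
Those with Yara next to Cleo: fuse the pair into one unit and seat 7 units around a circle — 2·(6)! = 1440.
Subtracting, 5040 − 1440 = 3600.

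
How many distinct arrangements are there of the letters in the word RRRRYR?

RRRRYR has 6 letters with R appearing 5 times.
The number of distinct arrangements is 6!/(5!) = 720/120 = 6.

6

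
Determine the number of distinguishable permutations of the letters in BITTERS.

2520

Letter multiplicities in BITTERS: B×1, E×1, I×1, R×1, S×1, T×2.
So there are 7! / (2!) = 2520 distinguishable arrangements.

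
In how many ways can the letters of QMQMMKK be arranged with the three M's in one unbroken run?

30

Treat the 3 copies of M as a single block. The multiset to arrange is then {MMM, K, K, Q, Q}, 5 items in all.
That gives (5)!/(2!·2!) = 30 arrangements.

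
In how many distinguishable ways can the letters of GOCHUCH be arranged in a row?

The 7 letters of GOCHUCH have repeats: C appearing twice and H appearing twice.
Dividing 7! = 5040 by 2!·2! = 4 for the repeated letters gives 1260.

1260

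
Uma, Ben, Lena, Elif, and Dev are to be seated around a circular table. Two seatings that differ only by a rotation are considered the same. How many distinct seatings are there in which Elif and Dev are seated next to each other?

12

Treat {Elif, Dev} as one unit (2 internal orders) and seat the resulting 4 units around the table: (3)! circular arrangements.
So 2 × (3)! = 2 × 6 = 12.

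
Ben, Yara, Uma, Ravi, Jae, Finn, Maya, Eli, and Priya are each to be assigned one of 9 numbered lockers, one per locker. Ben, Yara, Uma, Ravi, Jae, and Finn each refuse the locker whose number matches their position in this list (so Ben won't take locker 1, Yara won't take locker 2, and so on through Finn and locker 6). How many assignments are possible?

183822

Let Aᵢ (for 1 ≤ i ≤ 6) be the placements that put person i in their forbidden locker. Any j of these fix j positions, leaving (9−j)! ways to fill the rest, and there are C(6,j) ways to pick which j.
By inclusion–exclusion, the number of valid placements is Σ_{j=0}^{6} (−1)^j C(6,j)·(9−j)!.
Computing: 362880 − 241920 + 75600 − 14400 + 1800 − 144 + 6 = 183822.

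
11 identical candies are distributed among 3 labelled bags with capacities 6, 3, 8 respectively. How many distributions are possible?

22

By stars and bars, unrestricted non-negative solutions to x_1+…+x_3 = 11 number C(11+2,2) = 78.
Subtract solutions that violate a single cap (substitute x_i' = x_i − (cap_i+1)): x_1 ≥ 7 gives C(6,2) = 15; x_2 ≥ 4 gives C(9,2) = 36; x_3 ≥ 9 gives C(4,2) = 6. Together 57.
Add back pairs where two caps are both exceeded: 1 + 0 + 0 = 1.
By inclusion–exclusion the count is 78 − 57 + 1 = 22.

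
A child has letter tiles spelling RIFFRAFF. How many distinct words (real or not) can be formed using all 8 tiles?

Letter multiplicities in RIFFRAFF: A×1, F×4, I×1, R×2.
The number of distinct arrangements is 8!/(4!·2!) = 40320/48 = 840.

840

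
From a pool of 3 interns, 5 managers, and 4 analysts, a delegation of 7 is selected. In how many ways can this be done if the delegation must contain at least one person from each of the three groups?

747

With no constraint there are C(12,7) = 792 possible selections.
Selections missing a whole group: no interns → C(9,7) = 36; no managers → C(7,7) = 1; no analysts → C(8,7) = 8.
Add back selections omitting two groups (i.e. drawn from a single group): C(3,7) + C(5,7) + C(4,7) = 0.
By inclusion–exclusion: 792 − 45 + 0 = 747.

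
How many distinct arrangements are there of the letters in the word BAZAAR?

120

Letter multiplicities in BAZAAR: A×3, B×1, R×1, Z×1.
Dividing 6! = 720 by 3! = 6 for the repeated letters gives 120.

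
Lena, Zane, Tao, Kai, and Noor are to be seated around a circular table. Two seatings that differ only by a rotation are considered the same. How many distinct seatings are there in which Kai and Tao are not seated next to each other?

12

Without the restriction there are (4)! = 24 seatings.
Seatings with Kai beside Tao: treat them as a block with 2 internal orders, giving 2 × (3)! = 12.
Subtracting, 24 − 12 = 12.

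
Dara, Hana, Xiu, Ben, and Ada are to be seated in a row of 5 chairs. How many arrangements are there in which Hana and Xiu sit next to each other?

48

Place the 3 others and the Hana-Xiu pair as 4 objects in a line; the pair has 2 internal arrangements.
So the count is 2·(4)! = 48.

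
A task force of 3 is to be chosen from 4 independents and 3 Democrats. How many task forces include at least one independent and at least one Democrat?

30

Unrestricted: C(7,3) = 35 ways to pick any 3 of the 7.
Subtract selections that omit an entire group: no independents → C(3,3) = 1; no Democrats → C(4,3) = 4.
Both groups omitted at once is impossible, so 35 − 5 = 30.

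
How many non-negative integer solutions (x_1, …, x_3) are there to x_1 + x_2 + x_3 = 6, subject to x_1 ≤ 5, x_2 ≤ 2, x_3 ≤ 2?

8

Ignoring the caps, the number of non-negative solutions to x_1+…+x_3 = 6 is C(8,2) = 28.
Subtract solutions that violate a single cap (substitute x_i' = x_i − (cap_i+1)): x_1 ≥ 6 gives C(2,2) = 1; x_2 ≥ 3 gives C(5,2) = 10; x_3 ≥ 3 gives C(5,2) = 10. Together 21.
Add back pairs where two caps are both exceeded: 0 + 0 + 1 = 1.
By inclusion–exclusion the count is 28 − 21 + 1 = 8.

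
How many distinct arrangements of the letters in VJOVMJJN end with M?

420

Fix M in the last position and arrange the remaining 7 letters.
Those 7 letters have J appearing 3 times and V appearing twice, giving (7)!/(3!·2!) = 420.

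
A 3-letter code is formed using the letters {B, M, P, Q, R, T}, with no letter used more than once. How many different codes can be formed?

This is a permutation of 3 out of 6: P(6,3) = 6!/3!.
6 × 5 × 4 = 120.

120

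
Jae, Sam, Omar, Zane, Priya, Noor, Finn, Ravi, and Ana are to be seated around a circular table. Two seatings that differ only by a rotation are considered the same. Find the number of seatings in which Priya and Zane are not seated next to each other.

All circular seatings of 9 people number (8)! = 40320.
Those with Priya next to Zane: fuse the pair into one unit and seat 8 units around a circle — 2·(7)! = 10080.
Subtracting, 40320 − 10080 = 30240.

30240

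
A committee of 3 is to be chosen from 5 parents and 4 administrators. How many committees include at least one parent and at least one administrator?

70

Total 3-person selections from all 9: C(9,3) = 84.
Selections missing a whole group: no parents → C(4,3) = 4; no administrators → C(5,3) = 10.
Both groups omitted at once is impossible, so 84 − 14 = 70.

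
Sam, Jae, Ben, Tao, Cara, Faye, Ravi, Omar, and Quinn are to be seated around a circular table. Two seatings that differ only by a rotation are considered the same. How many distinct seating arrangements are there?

Fix one person's seat to break rotational symmetry; the remaining 8 people can be arranged in (8)! = 40320 ways.

40320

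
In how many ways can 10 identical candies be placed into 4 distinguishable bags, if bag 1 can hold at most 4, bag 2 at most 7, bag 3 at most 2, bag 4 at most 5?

79

Ignoring the caps, the number of non-negative solutions to x_1+…+x_4 = 10 is C(13,3) = 286.
Subtract solutions that violate a single cap (substitute x_i' = x_i − (cap_i+1)): x_1 ≥ 5 gives C(8,3) = 56; x_2 ≥ 8 gives C(5,3) = 10; x_3 ≥ 3 gives C(10,3) = 120; x_4 ≥ 6 gives C(7,3) = 35. Together 221.
Add back pairs where two caps are both exceeded: 0 + 10 + 0 + 0 + 0 + 4 = 14.
By inclusion–exclusion the count is 286 − 221 + 14 = 79.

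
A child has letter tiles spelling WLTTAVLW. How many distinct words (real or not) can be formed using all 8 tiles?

5040

WLTTAVLW has 8 letters with L appearing twice, T appearing twice, and W appearing twice.
So there are 8! / (2!·2!·2!) = 5040 distinguishable arrangements.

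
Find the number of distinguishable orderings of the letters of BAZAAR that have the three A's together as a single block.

24

Treat the 3 copies of A as a single block. The multiset to arrange is then {AAA, B, R, Z}, 4 items in all.
All 4 items are distinct, so there are (4)! = 24 arrangements.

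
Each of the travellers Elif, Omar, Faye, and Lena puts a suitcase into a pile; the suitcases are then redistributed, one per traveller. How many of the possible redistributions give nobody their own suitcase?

9

This is the derangement count D_4: permutations of 4 items with no fixed point.
By inclusion–exclusion this is Σ_{j=0}^{4} (−1)^j C(4,j)·(4−j)!.
Computing: 24 − 24 + 12 − 4 + 1 = 9.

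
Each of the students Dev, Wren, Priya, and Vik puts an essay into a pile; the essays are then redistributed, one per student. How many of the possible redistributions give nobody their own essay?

Count assignments avoiding every fixed point. For any j of the 4 students fixed to their own essay, the other 4−j can be arranged in (4−j)! ways.
By inclusion–exclusion this is Σ_{j=0}^{4} (−1)^j C(4,j)·(4−j)!.
Computing: 24 − 24 + 12 − 4 + 1 = 9.

9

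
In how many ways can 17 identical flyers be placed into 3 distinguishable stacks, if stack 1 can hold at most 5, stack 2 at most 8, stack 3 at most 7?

10

Ignoring the caps, the number of non-negative solutions to x_1+…+x_3 = 17 is C(19,2) = 171.
Subtract solutions that violate a single cap (substitute x_i' = x_i − (cap_i+1)): x_1 ≥ 6 gives C(13,2) = 78; x_2 ≥ 9 gives C(10,2) = 45; x_3 ≥ 8 gives C(11,2) = 55. Together 178.
Add back pairs where two caps are both exceeded: 6 + 10 + 1 = 17.
By inclusion–exclusion the count is 171 − 178 + 17 = 10.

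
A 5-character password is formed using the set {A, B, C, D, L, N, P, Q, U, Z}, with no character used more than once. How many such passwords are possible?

With no repetition, fill the 5 characters in order: 10 choices, then 9, down to 6.
10 × 9 × 8 × 7 × 6 = 30240.

30240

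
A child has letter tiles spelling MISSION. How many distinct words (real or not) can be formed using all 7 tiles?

MISSION has 7 letters with I appearing twice and S appearing twice.
Dividing 7! = 5040 by 2!·2! = 4 for the repeated letters gives 1260.

1260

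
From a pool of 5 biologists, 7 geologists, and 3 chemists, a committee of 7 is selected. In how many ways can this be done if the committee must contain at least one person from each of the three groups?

5516

With no constraint there are C(15,7) = 6435 possible selections.
Selections missing a whole group: no biologists → C(10,7) = 120; no geologists → C(8,7) = 8; no chemists → C(12,7) = 792.
Add back selections omitting two groups (i.e. drawn from a single group): C(5,7) + C(7,7) + C(3,7) = 1.
By inclusion–exclusion: 6435 − 920 + 1 = 5516.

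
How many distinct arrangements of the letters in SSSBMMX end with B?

With the last slot taken by B, it remains to arrange the other 6 letters (SSSMMX).
Those 6 letters have M appearing twice and S appearing 3 times, giving (6)!/(3!·2!) = 60.

60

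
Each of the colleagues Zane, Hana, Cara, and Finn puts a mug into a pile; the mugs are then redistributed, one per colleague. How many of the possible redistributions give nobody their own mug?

9

This is the derangement count D_4: permutations of 4 items with no fixed point.
By inclusion–exclusion this is Σ_{j=0}^{4} (−1)^j C(4,j)·(4−j)!.
Computing: 24 − 24 + 12 − 4 + 1 = 9.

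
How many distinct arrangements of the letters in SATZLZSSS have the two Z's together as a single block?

1680

Treat the 2 copies of Z as a single block. The multiset to arrange is then {ZZ, A, L, S, S, S, S, T}, 8 items in all.
That gives (8)!/(4!) = 1680 arrangements.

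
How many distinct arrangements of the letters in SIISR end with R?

6

With the last slot taken by R, it remains to arrange the other 4 letters (SIIS).
Those 4 letters have I appearing twice and S appearing twice, giving (4)!/(2!·2!) = 6.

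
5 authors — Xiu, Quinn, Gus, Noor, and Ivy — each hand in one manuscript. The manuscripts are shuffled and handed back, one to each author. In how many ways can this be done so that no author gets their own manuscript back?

44

Count assignments avoiding every fixed point. For any j of the 5 authors fixed to their own manuscript, the other 5−j can be arranged in (5−j)! ways.
By inclusion–exclusion this is Σ_{j=0}^{5} (−1)^j C(5,j)·(5−j)!.
Computing: 120 − 120 + 60 − 20 + 5 − 1 = 44.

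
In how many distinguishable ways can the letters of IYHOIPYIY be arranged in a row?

Letter multiplicities in IYHOIPYIY: H×1, I×3, O×1, P×1, Y×3.
So there are 9! / (3!·3!) = 10080 distinguishable arrangements.

10080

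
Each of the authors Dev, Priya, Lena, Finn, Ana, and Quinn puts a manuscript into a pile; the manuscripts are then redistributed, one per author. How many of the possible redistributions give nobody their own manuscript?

265

This is the derangement count D_6: permutations of 6 items with no fixed point.
By inclusion–exclusion this is Σ_{j=0}^{6} (−1)^j C(6,j)·(6−j)!.
Computing: 720 − 720 + 360 − 120 + 30 − 6 + 1 = 265.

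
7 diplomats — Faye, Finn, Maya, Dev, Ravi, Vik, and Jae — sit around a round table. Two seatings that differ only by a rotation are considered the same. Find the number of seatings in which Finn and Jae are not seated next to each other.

Without the restriction there are (6)! = 720 seatings.
Seatings with Finn beside Jae: treat them as a block with 2 internal orders, giving 2 × (5)! = 240.
Subtracting, 720 − 240 = 480.

480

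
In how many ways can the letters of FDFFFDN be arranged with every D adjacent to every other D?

Treat the 2 copies of D as a single block. The multiset to arrange is then {DD, F, F, F, F, N}, 6 items in all.
That gives (6)!/(4!) = 30 arrangements.

30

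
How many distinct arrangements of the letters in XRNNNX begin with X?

20

Fix X in the first position and arrange the remaining 5 letters.
Those 5 letters have N appearing 3 times, giving (5)!/(3!) = 20.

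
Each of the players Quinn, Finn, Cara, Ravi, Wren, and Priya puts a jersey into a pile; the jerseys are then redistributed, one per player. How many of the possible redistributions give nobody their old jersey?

265

Count assignments avoiding every fixed point. For any j of the 6 players fixed to their old jersey, the other 6−j can be arranged in (6−j)! ways.
By inclusion–exclusion this is Σ_{j=0}^{6} (−1)^j C(6,j)·(6−j)!.
Computing: 720 − 720 + 360 − 120 + 30 − 6 + 1 = 265.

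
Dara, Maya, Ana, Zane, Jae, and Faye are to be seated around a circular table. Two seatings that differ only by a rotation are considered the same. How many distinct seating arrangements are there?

120

Seat Dara anywhere (absorbing the rotational symmetry), then permute the other 5: (5)! = 120.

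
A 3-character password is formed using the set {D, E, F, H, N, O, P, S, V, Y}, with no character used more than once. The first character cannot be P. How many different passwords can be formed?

The first character has 10−1 = 9 choices (anything except P).
The remaining 2 characters are filled from the other 9 symbols without repetition: 9 × 8 = 72.
Total: 9 × 72 = 648.

648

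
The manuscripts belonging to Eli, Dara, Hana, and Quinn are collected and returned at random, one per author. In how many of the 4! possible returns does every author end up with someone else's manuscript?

This is the derangement count D_4: permutations of 4 items with no fixed point.
By inclusion–exclusion this is Σ_{j=0}^{4} (−1)^j C(4,j)·(4−j)!.
Computing: 24 − 24 + 12 − 4 + 1 = 9.

9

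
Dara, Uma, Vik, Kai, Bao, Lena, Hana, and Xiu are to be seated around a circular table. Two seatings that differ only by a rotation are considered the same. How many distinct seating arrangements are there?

5040

Around a circle, 8 distinct people have 8!/8 = (7)! = 5040 rotationally distinct seatings.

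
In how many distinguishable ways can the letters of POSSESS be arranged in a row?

210

POSSESS has 7 letters with S appearing 4 times.
So there are 7! / (4!) = 210 distinguishable arrangements.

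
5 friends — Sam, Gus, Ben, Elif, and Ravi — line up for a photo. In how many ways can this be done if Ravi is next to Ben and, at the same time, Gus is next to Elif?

24

Treat {Ravi,Ben} as one block (2 orders) and {Gus,Elif} as another (2 orders).
That leaves 3 units to arrange: 2 × 2 × 3! = 4 × 6 = 24.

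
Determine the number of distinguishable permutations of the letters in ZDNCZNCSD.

22680

ZDNCZNCSD has 9 letters with C appearing twice, D appearing twice, N appearing twice, and Z appearing twice.
Dividing 9! = 362880 by 2!·2!·2!·2! = 16 for the repeated letters gives 22680.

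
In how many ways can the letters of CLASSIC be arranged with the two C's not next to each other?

Total arrangements of CLASSIC: 7!/(2!·2!) = 1260.
Arrangements with the C's together: treat CC as one letter, giving (6)!/(2!) = 360.
Hence 1260 − 360 = 900.

900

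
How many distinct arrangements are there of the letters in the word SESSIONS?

1680

Letter multiplicities in SESSIONS: E×1, I×1, N×1, O×1, S×4.
So there are 8! / (4!) = 1680 distinguishable arrangements.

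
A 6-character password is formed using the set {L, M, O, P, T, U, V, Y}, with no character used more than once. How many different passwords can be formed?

20160

With no repetition, fill the 6 characters in order: 8 choices, then 7, down to 3.
8 × 7 × 6 × 5 × 4 × 3 = 20160.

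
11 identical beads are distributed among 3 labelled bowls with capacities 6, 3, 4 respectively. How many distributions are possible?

Ignoring the caps, the number of non-negative solutions to x_1+…+x_3 = 11 is C(13,2) = 78.
Subtract solutions that violate a single cap (substitute x_i' = x_i − (cap_i+1)): x_1 ≥ 7 gives C(6,2) = 15; x_2 ≥ 4 gives C(9,2) = 36; x_3 ≥ 5 gives C(8,2) = 28. Together 79.
Add back pairs where two caps are both exceeded: 1 + 0 + 6 = 7.
By inclusion–exclusion the count is 78 − 79 + 7 = 6.

6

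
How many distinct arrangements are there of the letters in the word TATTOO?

60

Letter multiplicities in TATTOO: A×1, O×2, T×3.
Dividing 6! = 720 by 3!·2! = 12 for the repeated letters gives 60.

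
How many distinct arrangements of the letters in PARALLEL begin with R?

420

Fix R in the first position and arrange the remaining 7 letters.
Those 7 letters have A appearing twice and L appearing 3 times, giving (7)!/(3!·2!) = 420.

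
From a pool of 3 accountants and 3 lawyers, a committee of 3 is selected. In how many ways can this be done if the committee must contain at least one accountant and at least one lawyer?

18

With no constraint there are C(6,3) = 20 possible selections.
Subtract selections that omit an entire group: no accountants → C(3,3) = 1; no lawyers → C(3,3) = 1.
Both groups omitted at once is impossible, so 20 − 2 = 18.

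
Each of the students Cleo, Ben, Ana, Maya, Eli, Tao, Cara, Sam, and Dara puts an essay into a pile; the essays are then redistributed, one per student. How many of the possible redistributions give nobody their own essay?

Count assignments avoiding every fixed point. For any j of the 9 students fixed to their own essay, the other 9−j can be arranged in (9−j)! ways.
By inclusion–exclusion this is Σ_{j=0}^{9} (−1)^j C(9,j)·(9−j)!.
Computing: 362880 − 362880 + 181440 − 60480 + 15120 − 3024 + 504 − 72 + 9 − 1 = 133496.

133496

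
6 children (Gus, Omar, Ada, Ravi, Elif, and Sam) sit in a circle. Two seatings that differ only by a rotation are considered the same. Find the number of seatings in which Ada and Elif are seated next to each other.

48

Glue Ada and Elif into a block (2 internal orders). Seating 5 units around a circle gives (4)! arrangements.
So 2 × (4)! = 2 × 24 = 48.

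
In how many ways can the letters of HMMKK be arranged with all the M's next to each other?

Treat the 2 copies of M as a single block. The multiset to arrange is then {MM, H, K, K}, 4 items in all.
That gives (4)!/(2!) = 12 arrangements.

12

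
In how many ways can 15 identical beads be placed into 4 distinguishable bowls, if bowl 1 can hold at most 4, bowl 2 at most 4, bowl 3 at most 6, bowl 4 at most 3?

10

By stars and bars, unrestricted non-negative solutions to x_1+…+x_4 = 15 number C(15+3,3) = 816.
Subtract solutions that violate a single cap (substitute x_i' = x_i − (cap_i+1)): x_1 ≥ 5 gives C(13,3) = 286; x_2 ≥ 5 gives C(13,3) = 286; x_3 ≥ 7 gives C(11,3) = 165; x_4 ≥ 4 gives C(14,3) = 364. Together 1101.
Add back pairs where two caps are both exceeded: 56 + 20 + 84 + 20 + 84 + 35 = 299.
Subtract triples: 0 + 4 + 0 + 0 = 4.
By inclusion–exclusion the count is 816 − 1101 + 299 − 4 = 10.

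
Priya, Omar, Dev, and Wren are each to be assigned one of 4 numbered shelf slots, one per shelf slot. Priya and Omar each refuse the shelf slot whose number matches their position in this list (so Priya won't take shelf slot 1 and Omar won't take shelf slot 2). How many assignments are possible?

Let Aᵢ (for i ∈ {1, 2}) be the placements that put person i in their forbidden shelf slot. Any j of these fix j positions, leaving (4−j)! ways to fill the rest, and there are C(2,j) ways to pick which j.
By inclusion–exclusion, the number of valid placements is Σ_{j=0}^{2} (−1)^j C(2,j)·(4−j)!.
Computing: 24 − 12 + 2 = 14.

14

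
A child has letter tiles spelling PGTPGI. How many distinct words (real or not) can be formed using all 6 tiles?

180

PGTPGI has 6 letters with G appearing twice and P appearing twice.
The number of distinct arrangements is 6!/(2!·2!) = 720/4 = 180.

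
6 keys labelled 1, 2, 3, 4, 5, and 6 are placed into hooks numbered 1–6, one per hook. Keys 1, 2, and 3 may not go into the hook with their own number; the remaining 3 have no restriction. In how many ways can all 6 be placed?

Let Aᵢ (for i ∈ {1, 2, 3}) be the placements that put key i in its forbidden hook. Any j of these fix j positions, leaving (6−j)! ways to fill the rest, and there are C(3,j) ways to pick which j.
By inclusion–exclusion, the number of valid placements is Σ_{j=0}^{3} (−1)^j C(3,j)·(6−j)!.
Computing: 720 − 360 + 72 − 6 = 426.

426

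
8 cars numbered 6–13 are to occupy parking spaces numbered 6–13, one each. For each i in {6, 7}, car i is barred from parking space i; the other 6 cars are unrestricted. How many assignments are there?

30960

Let Aᵢ (for i ∈ {6, 7}) be the placements that put car i in its forbidden parking space. Any j of these fix j positions, leaving (8−j)! ways to fill the rest, and there are C(2,j) ways to pick which j.
By inclusion–exclusion, the number of valid placements is Σ_{j=0}^{2} (−1)^j C(2,j)·(8−j)!.
Computing: 40320 − 10080 + 720 = 30960.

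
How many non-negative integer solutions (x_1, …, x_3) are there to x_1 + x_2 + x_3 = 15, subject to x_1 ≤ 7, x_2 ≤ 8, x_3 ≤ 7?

By stars and bars, unrestricted non-negative solutions to x_1+…+x_3 = 15 number C(15+2,2) = 136.
Subtract solutions that violate a single cap (substitute x_i' = x_i − (cap_i+1)): x_1 ≥ 8 gives C(9,2) = 36; x_2 ≥ 9 gives C(8,2) = 28; x_3 ≥ 8 gives C(9,2) = 36. Together 100.
No two caps can be exceeded simultaneously, so the pair terms are all 0.
By inclusion–exclusion the count is 136 − 100 + 0 = 36.

36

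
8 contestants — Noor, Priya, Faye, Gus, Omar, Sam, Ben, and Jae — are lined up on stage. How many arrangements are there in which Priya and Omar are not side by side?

30240

There are 8! = 40320 arrangements in all. If Priya and Omar are adjacent, merging them into one block gives 2·(7)! = 10080 arrangements.
Complementary counting: 40320 − 10080 = 30240.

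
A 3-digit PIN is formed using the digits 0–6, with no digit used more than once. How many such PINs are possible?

210

Choose and order 3 of the 7 symbols: the first digit has 7 options, the next 6, then 5.
That product is 7 × 6 × 5 = 210.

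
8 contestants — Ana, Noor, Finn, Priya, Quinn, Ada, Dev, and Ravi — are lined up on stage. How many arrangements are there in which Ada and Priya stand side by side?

Glue Ada and Priya into one block (2 internal orders), leaving 7 units to arrange in a row.
So the count is 2·(7)! = 10080.

10080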